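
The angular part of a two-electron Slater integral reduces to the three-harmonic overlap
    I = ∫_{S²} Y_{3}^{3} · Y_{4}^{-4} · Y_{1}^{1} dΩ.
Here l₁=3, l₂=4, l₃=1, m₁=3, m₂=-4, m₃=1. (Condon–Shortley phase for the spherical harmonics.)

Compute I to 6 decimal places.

0.325735

Checks pass: Σm=0; 8 even; l₃=1∈[1,7].
(2·3+1)(2·4+1)(2·1+1) = 189
Δ: 6! 0! 2! / 9! → 1/252
sum: t=3:−1/36 = -1/36
3j²(3 4 1; 0 0 0) = Δ·Π!·Σ² = 4/63  (sign +1)
sum: t=0:+1/1440 = 1/1440
3j²(3 4 1; 3 -4 1) = Δ·Π!·Σ² = 1/9  (sign +1)
combine: 4πI² = 189·4/63·1/9 = 4/3
take √, sign +1: I = 0.32573501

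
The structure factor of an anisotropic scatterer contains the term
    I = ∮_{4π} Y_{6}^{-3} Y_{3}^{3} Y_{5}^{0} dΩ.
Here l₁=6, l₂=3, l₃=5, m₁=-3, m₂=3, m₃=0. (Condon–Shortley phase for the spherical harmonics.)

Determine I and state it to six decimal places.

0.190675

Checks pass: Σm=0; 14 even; l₃=5∈[3,9].
(2·6+1)(2·3+1)(2·5+1) = 1001
Δ: 4! 8! 2! / 15! → 1/675675
sum: t=1:−1/8640 t=2:+1/2304 t=3:−1/8640 = 7/34560
3j²(6 3 5; 0 0 0) = Δ·Π!·Σ² = 7/429  (sign -1)
sum: t=4:+1/34560 = 1/34560
3j²(6 3 5; -3 3 0) = Δ·Π!·Σ² = 4/143  (sign -1)
combine: 4πI² = 1001·7/429·4/143 = 196/429
take √, sign +1: I = 0.19067531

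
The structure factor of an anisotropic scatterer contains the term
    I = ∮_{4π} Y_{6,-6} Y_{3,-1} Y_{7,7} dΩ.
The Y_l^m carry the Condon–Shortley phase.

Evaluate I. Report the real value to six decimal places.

0.220392

m-sum 0 ✓  L=16 even ✓  3≤7≤9 ✓
Π(2lᵢ+1) = 13×7×15 = 1365
triangle coeff Δ(6,3,7) = 1/2042040
Σ_t [0,2]: t=0:+1/207360 t=1:−1/57600 t=2:+1/207360 = -1/129600
(3j)²=168/12155 [(6 3 7; 0 0 0)], sign=+1
Σ_t [2,2]: t=2:+1/174182400 = 1/174182400
(3j)²=11/340 [(6 3 7; -6 -1 7)], sign=+1
⇒ 4πI² = 882/1445
I = (+1)√(882/1445/(4π)) = 0.22039180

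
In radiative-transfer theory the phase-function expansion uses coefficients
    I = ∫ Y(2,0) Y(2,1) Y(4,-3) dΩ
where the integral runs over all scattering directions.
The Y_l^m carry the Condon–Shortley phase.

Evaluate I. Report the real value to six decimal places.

0.000000

m-sum = 0 + 1 − 3 = -2 ≠ 0 ⇒ I = 0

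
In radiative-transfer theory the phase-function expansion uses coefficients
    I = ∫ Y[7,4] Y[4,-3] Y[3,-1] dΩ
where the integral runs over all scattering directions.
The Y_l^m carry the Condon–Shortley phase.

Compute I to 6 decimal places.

0.212007

Checks pass: Σm=0; 14 even; l₃=3∈[3,11].
(2·7+1)(2·4+1)(2·3+1) = 945
Δ: 8! 6! 0! / 15! → 1/45045
sum: t=4:+1/20736 = 1/20736
3j²(7 4 3; 0 0 0) = Δ·Π!·Σ² = 35/1287  (sign -1)
sum: t=1:−1/241920 = -1/241920
3j²(7 4 3; 4 -3 -1) = Δ·Π!·Σ² = 2/91  (sign -1)
combine: 4πI² = 945·35/1287·2/91 = 1050/1859
take √, sign +1: I = 0.21200691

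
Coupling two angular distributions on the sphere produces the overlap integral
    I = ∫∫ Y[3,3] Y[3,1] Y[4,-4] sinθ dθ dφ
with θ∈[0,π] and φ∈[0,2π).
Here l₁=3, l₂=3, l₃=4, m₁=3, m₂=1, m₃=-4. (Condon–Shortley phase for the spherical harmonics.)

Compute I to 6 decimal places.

-0.166198

m-sum 0 ✓  L=10 even ✓  0≤4≤6 ✓
Π(2lᵢ+1) = 7×7×9 = 441
triangle coeff Δ(3,3,4) = 1/34650
Σ_t [0,2]: t=0:+1/72 t=1:−1/16 t=2:+1/72 = -5/144
(3j)²=2/77 [(3 3 4; 0 0 0)], sign=-1
Σ_t [0,0]: t=0:+1/1152 = 1/1152
(3j)²=1/33 [(3 3 4; 3 1 -4)], sign=+1
⇒ 4πI² = 42/121
I = (-1)√(42/121/(4π)) = -0.16619847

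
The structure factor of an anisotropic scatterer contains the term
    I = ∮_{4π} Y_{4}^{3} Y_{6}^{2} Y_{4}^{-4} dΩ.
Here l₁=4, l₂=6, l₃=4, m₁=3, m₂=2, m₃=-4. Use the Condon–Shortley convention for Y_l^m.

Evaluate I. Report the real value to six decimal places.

0.000000

m-sum = 3 + 2 − 4 = 1 ≠ 0 ⇒ I = 0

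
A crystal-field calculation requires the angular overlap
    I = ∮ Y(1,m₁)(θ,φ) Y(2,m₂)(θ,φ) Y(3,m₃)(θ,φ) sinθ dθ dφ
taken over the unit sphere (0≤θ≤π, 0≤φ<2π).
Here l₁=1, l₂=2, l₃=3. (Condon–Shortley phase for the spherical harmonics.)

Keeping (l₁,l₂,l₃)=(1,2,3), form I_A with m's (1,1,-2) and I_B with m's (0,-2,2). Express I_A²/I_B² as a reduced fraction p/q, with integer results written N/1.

l's match ⇒ only the (l;m) 3-j factors differ between A and B.
A: triangle coeff Δ(1,2,3) = 1/105; Σ_t [0,0]: t=0:+1/12 = 1/12; (3j)²=2/21 [(1 2 3; 1 1 -2)], sign=-1
B: triangle coeff Δ(1,2,3) = 1/105; Σ_t [0,0]: t=0:+1/24 = 1/24; (3j)²=1/21 [(1 2 3; 0 -2 2)], sign=-1
I_A²/I_B² = (2/21)/(1/21) = 2/1

2/1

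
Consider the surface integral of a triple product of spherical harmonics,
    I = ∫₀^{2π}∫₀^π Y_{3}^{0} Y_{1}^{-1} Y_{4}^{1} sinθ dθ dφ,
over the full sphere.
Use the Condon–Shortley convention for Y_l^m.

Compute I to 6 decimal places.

-0.194664

Checks pass: Σm=0; 8 even; l₃=4∈[2,4].
(2·3+1)(2·1+1)(2·4+1) = 189
Δ: 0! 6! 2! / 9! → 1/252
sum: t=0:+1/36 = 1/36
3j²(3 1 4; 0 0 0) = Δ·Π!·Σ² = 4/63  (sign +1)
sum: t=0:+1/72 = 1/72
3j²(3 1 4; 0 -1 1) = Δ·Π!·Σ² = 5/126  (sign -1)
combine: 4πI² = 189·4/63·5/126 = 10/21
take √, sign -1: I = -0.19466390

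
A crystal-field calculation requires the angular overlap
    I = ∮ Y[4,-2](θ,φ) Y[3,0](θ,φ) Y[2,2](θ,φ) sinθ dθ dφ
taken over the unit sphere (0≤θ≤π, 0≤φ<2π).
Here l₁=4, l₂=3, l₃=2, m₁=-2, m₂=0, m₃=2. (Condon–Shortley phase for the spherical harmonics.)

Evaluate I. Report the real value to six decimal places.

l₁+l₂+l₃=9 is odd: 3j(l;000)=0 ⇒ I=0

0.000000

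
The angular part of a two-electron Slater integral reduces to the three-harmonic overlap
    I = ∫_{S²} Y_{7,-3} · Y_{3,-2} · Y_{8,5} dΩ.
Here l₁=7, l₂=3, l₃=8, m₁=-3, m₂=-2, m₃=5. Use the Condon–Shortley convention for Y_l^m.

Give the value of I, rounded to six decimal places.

-0.085867

Checks pass: Σm=0; 18 even; l₃=8∈[4,10].
(2·7+1)(2·3+1)(2·8+1) = 1785
Δ: 2! 12! 4! / 19! → 1/5290740
sum: t=0:+1/7257600 t=1:−1/2073600 t=2:+1/7257600 = -1/4838400
3j²(7 3 8; 0 0 0) = Δ·Π!·Σ² = 252/20995  (sign -1)
sum: t=0:+1/87091200 t=1:−1/52254720 = -1/130636800
3j²(7 3 8; -3 -2 5) = Δ·Π!·Σ² = 88/20349  (sign +1)
combine: 4πI² = 1785·252/20995·88/20349 = 7392/79781
take √, sign -1: I = -0.08586700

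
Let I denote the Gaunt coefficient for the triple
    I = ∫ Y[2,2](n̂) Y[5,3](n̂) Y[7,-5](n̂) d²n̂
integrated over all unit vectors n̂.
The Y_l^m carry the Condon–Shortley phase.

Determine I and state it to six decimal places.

Checks pass: Σm=0; 14 even; l₃=7∈[3,7].
(2·2+1)(2·5+1)(2·7+1) = 825
Δ: 0! 4! 10! / 15! → 1/15015
sum: t=0:+1/57600 = 1/57600
3j²(2 5 7; 0 0 0) = Δ·Π!·Σ² = 21/715  (sign -1)
sum: t=0:+1/1935360 = 1/1935360
3j²(2 5 7; 2 3 -5) = Δ·Π!·Σ² = 3/91  (sign +1)
combine: 4πI² = 825·21/715·3/91 = 135/169
take √, sign -1: I = -0.25212656

-0.252127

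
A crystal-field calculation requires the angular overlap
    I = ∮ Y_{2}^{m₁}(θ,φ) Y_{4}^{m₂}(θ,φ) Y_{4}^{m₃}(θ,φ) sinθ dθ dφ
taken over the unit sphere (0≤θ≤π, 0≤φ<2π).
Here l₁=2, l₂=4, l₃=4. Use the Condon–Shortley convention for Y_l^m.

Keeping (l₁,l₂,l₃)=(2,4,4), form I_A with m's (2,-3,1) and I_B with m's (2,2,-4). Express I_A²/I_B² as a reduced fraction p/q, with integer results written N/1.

Same 2,4,4: normalisation and zero-m 3j drop out of the ratio.
A: Δ: 2! 2! 6! / 11! → 1/13860; sum: t=0:+1/480 = 1/480; 3j²(2 4 4; 2 -3 1) = Δ·Π!·Σ² = 3/110  (sign -1)
B: Δ: 2! 2! 6! / 11! → 1/13860; sum: t=0:+1/2880 = 1/2880; 3j²(2 4 4; 2 2 -4) = Δ·Π!·Σ² = 2/165  (sign +1)
I_A²/I_B² = (3/110)/(2/165) = 9/4

9/4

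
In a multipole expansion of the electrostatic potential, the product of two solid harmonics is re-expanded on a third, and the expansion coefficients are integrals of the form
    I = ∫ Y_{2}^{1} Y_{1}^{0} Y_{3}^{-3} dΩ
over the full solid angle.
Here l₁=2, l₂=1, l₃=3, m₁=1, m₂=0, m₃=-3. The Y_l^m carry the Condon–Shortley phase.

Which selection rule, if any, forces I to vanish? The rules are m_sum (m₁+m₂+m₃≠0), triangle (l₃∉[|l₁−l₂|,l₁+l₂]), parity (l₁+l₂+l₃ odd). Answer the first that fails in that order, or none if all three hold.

m_sum

m₁+m₂+m₃ = 1 + 0 − 3 = -2  ✗
triangle: |2−1|=1 ≤ l₃=3 ≤ 2+1=3
parity: l₁+l₂+l₃ = 6 is even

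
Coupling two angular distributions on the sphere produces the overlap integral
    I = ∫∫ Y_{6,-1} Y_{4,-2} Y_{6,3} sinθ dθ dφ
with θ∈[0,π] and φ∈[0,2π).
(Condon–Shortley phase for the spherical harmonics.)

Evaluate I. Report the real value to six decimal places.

Checks pass: Σm=0; 16 even; l₃=6∈[2,10].
(2·6+1)(2·4+1)(2·6+1) = 1521
Δ: 4! 8! 4! / 17! → 1/15315300
sum: t=0:+1/829440 t=1:−1/25920 t=2:+1/9216 t=3:−1/25920 t=4:+1/829440 = 7/207360
3j²(6 4 6; 0 0 0) = Δ·Π!·Σ² = 28/2431  (sign +1)
sum: t=0:+1/483840 t=1:−1/51840 t=2:+1/69120 = -1/362880
3j²(6 4 6; -1 -2 3) = Δ·Π!·Σ² = 16/17017  (sign +1)
combine: 4πI² = 1521·28/2431·16/17017 = 576/34969
take √, sign +1: I = 0.03620468

0.036205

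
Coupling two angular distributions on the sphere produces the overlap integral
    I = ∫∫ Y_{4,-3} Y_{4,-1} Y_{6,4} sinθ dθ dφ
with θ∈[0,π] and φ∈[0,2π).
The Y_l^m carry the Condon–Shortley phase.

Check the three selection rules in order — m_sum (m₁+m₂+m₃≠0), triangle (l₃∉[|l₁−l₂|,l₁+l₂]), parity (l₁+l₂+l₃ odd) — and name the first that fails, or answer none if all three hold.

none

m₁+m₂+m₃ = -3 − 1 + 4 = 0  ✓
triangle: |4−4|=0 ≤ l₃=6 ≤ 4+4=8  ✓
parity: l₁+l₂+l₃ = 14 is even  ✓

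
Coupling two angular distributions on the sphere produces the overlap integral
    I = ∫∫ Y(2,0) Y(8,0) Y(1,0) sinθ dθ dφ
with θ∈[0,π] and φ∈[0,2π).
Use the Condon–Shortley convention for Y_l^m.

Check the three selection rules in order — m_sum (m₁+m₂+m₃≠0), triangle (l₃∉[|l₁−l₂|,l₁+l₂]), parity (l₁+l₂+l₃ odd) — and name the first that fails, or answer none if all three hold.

azimuthal sum: 0 + 0 + 0 = 0  ✓
6 ≤ 1 ≤ 10 (triangle on l)  ✗
L = 2 + 8 + 1 = 11 (odd)

triangle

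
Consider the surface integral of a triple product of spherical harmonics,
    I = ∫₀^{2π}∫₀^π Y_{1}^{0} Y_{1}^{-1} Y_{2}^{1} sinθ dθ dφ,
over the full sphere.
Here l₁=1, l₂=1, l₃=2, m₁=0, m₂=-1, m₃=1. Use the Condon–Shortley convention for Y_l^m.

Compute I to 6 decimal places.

-0.218510

Rules hold: Σm=0, L=4 even, 0≤2≤2.
N = 3·3·5 = 45
Δ = 0!·2!·2!/5! = 1/30
Racah Σ t=0..0: t=0:+1/1 = 1/1
⇒ 3j(1 1 2; 0 0 0)² = 2/15, sgn +1
Racah Σ t=0..0: t=0:+1/2 = 1/2
⇒ 3j(1 1 2; 0 -1 1)² = 1/10, sgn -1
4πI² = N·(3j₀)²·(3jₘ)² = 3/5
I = -1·√(0.6/4π) = -0.21850969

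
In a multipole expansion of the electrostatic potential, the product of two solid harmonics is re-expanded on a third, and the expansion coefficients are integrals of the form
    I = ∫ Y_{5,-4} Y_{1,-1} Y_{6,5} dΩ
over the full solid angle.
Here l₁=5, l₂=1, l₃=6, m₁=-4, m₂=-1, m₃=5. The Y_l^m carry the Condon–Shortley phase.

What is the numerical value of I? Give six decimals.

Checks pass: Σm=0; 12 even; l₃=6∈[4,6].
(2·5+1)(2·1+1)(2·6+1) = 429
Δ: 0! 10! 2! / 13! → 1/858
sum: t=0:+1/14400 = 1/14400
3j²(5 1 6; 0 0 0) = Δ·Π!·Σ² = 6/143  (sign +1)
sum: t=0:+1/725760 = 1/725760
3j²(5 1 6; -4 -1 5) = Δ·Π!·Σ² = 5/78  (sign -1)
combine: 4πI² = 429·6/143·5/78 = 15/13
take √, sign -1: I = -0.30301841

-0.303018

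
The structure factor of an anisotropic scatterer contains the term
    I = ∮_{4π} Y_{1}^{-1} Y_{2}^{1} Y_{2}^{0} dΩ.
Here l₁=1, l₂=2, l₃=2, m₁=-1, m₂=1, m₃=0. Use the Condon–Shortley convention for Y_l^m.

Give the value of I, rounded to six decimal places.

L=5 odd ⇒ parity kills the (l;000) factor ⇒ I = 0

0.000000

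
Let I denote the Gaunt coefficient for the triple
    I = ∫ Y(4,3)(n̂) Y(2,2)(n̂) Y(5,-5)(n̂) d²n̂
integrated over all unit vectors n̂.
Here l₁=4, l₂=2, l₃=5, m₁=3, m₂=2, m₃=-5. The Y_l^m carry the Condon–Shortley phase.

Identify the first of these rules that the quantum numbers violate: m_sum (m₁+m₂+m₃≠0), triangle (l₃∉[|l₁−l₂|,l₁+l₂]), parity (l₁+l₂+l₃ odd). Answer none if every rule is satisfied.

m₁+m₂+m₃ = 3 + 2 − 5 = 0  ✓
triangle: |4−2|=2 ≤ l₃=5 ≤ 4+2=6  ✓
parity: l₁+l₂+l₃ = 11 is odd  ✗

parity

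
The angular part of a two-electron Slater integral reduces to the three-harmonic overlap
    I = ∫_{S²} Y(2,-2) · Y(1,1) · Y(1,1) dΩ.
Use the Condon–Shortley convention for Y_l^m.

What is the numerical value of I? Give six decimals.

m-sum 0 ✓  L=4 even ✓  1≤1≤3 ✓
Π(2lᵢ+1) = 5×3×3 = 45
triangle coeff Δ(2,1,1) = 1/30
Σ_t [1,1]: t=1:−1/1 = -1/1
(3j)²=2/15 [(2 1 1; 0 0 0)], sign=+1
Σ_t [2,2]: t=2:+1/4 = 1/4
(3j)²=1/5 [(2 1 1; -2 1 1)], sign=+1
⇒ 4πI² = 6/5
I = (+1)√(6/5/(4π)) = 0.30901936

0.309019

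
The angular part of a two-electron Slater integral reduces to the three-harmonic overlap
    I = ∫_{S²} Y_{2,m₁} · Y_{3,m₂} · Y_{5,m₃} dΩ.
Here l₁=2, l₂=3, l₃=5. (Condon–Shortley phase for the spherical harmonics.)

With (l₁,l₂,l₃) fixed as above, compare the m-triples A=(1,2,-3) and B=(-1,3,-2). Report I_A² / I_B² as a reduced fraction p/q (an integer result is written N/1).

16/1

Shared (l₁,l₂,l₃)=(2,3,5): N and (l;000)² cancel in I_A²/I_B².
A: Δ = 0!·4!·6!/11! = 1/2310; Racah Σ t=0..0: t=0:+1/720 = 1/720; ⇒ 3j(2 3 5; 1 2 -3)² = 8/165, sgn +1
B: Δ = 0!·4!·6!/11! = 1/2310; Racah Σ t=0..0: t=0:+1/4320 = 1/4320; ⇒ 3j(2 3 5; -1 3 -2)² = 1/330, sgn -1
I_A²/I_B² = (8/165)/(1/330) = 16/1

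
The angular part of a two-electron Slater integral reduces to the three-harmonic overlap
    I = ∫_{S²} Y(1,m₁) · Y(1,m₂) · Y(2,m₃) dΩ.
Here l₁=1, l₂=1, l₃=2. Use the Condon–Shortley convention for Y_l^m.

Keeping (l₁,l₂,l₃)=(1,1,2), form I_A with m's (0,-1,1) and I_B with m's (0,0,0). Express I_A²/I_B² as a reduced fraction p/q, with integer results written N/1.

3/4

Same 1,1,2: normalisation and zero-m 3j drop out of the ratio.
A: Δ: 0! 2! 2! / 5! → 1/30; sum: t=0:+1/2 = 1/2; 3j²(1 1 2; 0 -1 1) = Δ·Π!·Σ² = 1/10  (sign -1)
B: Δ: 0! 2! 2! / 5! → 1/30; sum: t=0:+1/1 = 1/1; 3j²(1 1 2; 0 0 0) = Δ·Π!·Σ² = 2/15  (sign +1)
I_A²/I_B² = (1/10)/(2/15) = 3/4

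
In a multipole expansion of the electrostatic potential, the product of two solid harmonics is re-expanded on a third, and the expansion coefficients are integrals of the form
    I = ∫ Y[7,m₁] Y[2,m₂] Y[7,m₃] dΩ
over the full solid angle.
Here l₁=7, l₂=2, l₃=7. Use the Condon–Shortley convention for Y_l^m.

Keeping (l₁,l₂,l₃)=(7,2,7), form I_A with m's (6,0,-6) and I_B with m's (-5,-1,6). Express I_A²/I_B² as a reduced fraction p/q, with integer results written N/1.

208/363

Same 7,2,7: normalisation and zero-m 3j drop out of the ratio.
A: Δ: 2! 12! 2! / 17! → 1/185640; sum: t=0:+1/159667200 t=1:−1/479001600 = 1/239500800; 3j²(7 2 7; 6 0 -6) = Δ·Π!·Σ² = 26/1785  (sign -1)
B: Δ: 2! 12! 2! / 17! → 1/185640; sum: t=0:+1/958003200 t=1:−1/79833600 = -1/87091200; 3j²(7 2 7; -5 -1 6) = Δ·Π!·Σ² = 121/4760  (sign +1)
I_A²/I_B² = (26/1785)/(121/4760) = 208/363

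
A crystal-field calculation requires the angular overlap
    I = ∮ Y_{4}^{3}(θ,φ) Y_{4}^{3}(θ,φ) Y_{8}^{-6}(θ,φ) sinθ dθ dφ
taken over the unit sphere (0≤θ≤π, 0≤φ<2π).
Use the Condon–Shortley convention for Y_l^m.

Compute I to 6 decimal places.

Rules hold: Σm=0, L=16 even, 0≤8≤8.
N = 9·9·17 = 1377
Δ = 0!·8!·8!/17! = 1/218790
Racah Σ t=0..0: t=0:+1/331776 = 1/331776
⇒ 3j(4 4 8; 0 0 0)² = 490/21879, sgn +1
Racah Σ t=0..0: t=0:+1/25401600 = 1/25401600
⇒ 3j(4 4 8; 3 3 -6)² = 8/255, sgn +1
4πI² = N·(3j₀)²·(3jₘ)² = 2352/2431
I = +1·√(0.967503/4π) = 0.27747333

0.277473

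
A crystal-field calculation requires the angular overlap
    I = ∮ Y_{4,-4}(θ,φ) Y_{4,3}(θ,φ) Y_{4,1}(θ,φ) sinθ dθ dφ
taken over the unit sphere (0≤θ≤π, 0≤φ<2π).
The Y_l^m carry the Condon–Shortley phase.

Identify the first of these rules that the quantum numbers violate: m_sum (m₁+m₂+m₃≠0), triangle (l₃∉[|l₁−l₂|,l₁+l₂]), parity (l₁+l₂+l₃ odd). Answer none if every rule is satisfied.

azimuthal sum: -4 + 3 + 1 = 0  ✓
0 ≤ 4 ≤ 8 (triangle on l)  ✓
L = 4 + 4 + 4 = 12 (even)  ✓

none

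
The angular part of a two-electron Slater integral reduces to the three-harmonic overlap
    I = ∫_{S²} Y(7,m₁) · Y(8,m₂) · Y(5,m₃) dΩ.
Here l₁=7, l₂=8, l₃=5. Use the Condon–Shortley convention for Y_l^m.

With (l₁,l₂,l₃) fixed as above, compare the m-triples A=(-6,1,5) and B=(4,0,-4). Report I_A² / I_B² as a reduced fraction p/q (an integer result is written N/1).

Shared (l₁,l₂,l₃)=(7,8,5): N and (l;000)² cancel in I_A²/I_B².
A: Δ = 10!·4!·6!/21! = 1/814773960; Racah Σ t=9..9: t=9:−1/6270566400 = -1/6270566400; ⇒ 3j(7 8 5; -6 1 5)² = 5/3876, sgn -1
B: Δ = 10!·4!·6!/21! = 1/814773960; Racah Σ t=2..3: t=2:+1/348364800 t=3:−1/87091200 = -1/116121600; ⇒ 3j(7 8 5; 4 0 -4)² = 54/4199, sgn +1
I_A²/I_B² = (5/3876)/(54/4199) = 65/648

65/648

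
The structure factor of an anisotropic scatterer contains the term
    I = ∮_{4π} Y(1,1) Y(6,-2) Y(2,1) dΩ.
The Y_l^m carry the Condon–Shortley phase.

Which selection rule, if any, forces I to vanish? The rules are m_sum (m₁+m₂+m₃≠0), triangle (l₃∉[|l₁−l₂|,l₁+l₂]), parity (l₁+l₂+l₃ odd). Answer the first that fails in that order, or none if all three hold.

m₁+m₂+m₃ = 1 − 2 + 1 = 0  ✓
triangle: |1−6|=5 ≤ l₃=2 ≤ 1+6=7  ✗
parity: l₁+l₂+l₃ = 9 is odd

triangle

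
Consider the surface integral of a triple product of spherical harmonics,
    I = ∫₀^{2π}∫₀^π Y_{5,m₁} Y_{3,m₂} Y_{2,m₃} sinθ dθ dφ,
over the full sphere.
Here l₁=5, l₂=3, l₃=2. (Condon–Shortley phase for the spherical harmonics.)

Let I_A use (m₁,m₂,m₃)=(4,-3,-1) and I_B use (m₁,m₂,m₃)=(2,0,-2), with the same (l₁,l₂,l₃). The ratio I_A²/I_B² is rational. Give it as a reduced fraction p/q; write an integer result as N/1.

Same 5,3,2: normalisation and zero-m 3j drop out of the ratio.
A: Δ: 6! 4! 0! / 11! → 1/2310; sum: t=0:+1/4320 = 1/4320; 3j²(5 3 2; 4 -3 -1) = Δ·Π!·Σ² = 2/55  (sign -1)
B: Δ: 6! 4! 0! / 11! → 1/2310; sum: t=3:−1/864 = -1/864; 3j²(5 3 2; 2 0 -2) = Δ·Π!·Σ² = 1/66  (sign -1)
I_A²/I_B² = (2/55)/(1/66) = 12/5

12/5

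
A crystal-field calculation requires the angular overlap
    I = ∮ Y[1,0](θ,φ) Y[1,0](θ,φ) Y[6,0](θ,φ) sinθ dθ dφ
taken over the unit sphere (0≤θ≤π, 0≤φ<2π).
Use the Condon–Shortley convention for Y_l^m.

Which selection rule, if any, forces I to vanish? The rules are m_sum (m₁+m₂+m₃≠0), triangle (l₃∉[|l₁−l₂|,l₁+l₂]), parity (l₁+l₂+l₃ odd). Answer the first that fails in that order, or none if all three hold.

triangle

m₁+m₂+m₃ = 0 + 0 + 0 = 0  ✓
triangle: |1−1|=0 ≤ l₃=6 ≤ 1+1=2  ✗
parity: l₁+l₂+l₃ = 8 is even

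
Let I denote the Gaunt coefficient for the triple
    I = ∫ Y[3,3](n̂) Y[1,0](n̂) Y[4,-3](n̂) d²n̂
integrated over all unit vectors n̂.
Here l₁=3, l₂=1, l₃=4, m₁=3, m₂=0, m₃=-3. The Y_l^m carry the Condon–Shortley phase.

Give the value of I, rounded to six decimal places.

-0.162868

Rules hold: Σm=0, L=8 even, 2≤4≤4.
N = 7·3·9 = 189
Δ = 0!·6!·2!/9! = 1/252
Racah Σ t=0..0: t=0:+1/36 = 1/36
⇒ 3j(3 1 4; 0 0 0)² = 4/63, sgn +1
Racah Σ t=0..0: t=0:+1/720 = 1/720
⇒ 3j(3 1 4; 3 0 -3)² = 1/36, sgn -1
4πI² = N·(3j₀)²·(3jₘ)² = 1/3
I = -1·√(0.333333/4π) = -0.16286750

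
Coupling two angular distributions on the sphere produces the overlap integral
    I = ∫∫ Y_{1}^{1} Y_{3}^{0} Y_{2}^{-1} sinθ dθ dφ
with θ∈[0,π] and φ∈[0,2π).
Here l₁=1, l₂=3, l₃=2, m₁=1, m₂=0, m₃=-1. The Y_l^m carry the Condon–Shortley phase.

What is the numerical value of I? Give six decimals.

Checks pass: Σm=0; 6 even; l₃=2∈[2,4].
(2·1+1)(2·3+1)(2·2+1) = 105
Δ: 2! 0! 4! / 7! → 1/105
sum: t=1:−1/4 = -1/4
3j²(1 3 2; 0 0 0) = Δ·Π!·Σ² = 3/35  (sign -1)
sum: t=0:+1/12 = 1/12
3j²(1 3 2; 1 0 -1) = Δ·Π!·Σ² = 1/35  (sign -1)
combine: 4πI² = 105·3/35·1/35 = 9/35
take √, sign +1: I = 0.14304817

0.143048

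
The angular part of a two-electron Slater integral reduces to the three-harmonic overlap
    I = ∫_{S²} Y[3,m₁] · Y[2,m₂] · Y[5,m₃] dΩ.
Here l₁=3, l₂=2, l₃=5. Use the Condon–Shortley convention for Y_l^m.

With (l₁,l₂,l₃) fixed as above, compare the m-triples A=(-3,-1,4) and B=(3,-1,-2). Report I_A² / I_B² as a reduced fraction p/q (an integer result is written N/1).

Same 3,2,5: normalisation and zero-m 3j drop out of the ratio.
A: Δ: 0! 6! 4! / 11! → 1/2310; sum: t=0:+1/4320 = 1/4320; 3j²(3 2 5; -3 -1 4) = Δ·Π!·Σ² = 2/55  (sign -1)
B: Δ: 0! 6! 4! / 11! → 1/2310; sum: t=0:+1/4320 = 1/4320; 3j²(3 2 5; 3 -1 -2) = Δ·Π!·Σ² = 1/330  (sign -1)
I_A²/I_B² = (2/55)/(1/330) = 12/1

12/1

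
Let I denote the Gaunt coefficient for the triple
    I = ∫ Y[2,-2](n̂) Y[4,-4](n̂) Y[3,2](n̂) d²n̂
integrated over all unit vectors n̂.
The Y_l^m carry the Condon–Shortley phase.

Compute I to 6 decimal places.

0.000000

m-sum = -2 − 4 + 2 = -4 ≠ 0 ⇒ I = 0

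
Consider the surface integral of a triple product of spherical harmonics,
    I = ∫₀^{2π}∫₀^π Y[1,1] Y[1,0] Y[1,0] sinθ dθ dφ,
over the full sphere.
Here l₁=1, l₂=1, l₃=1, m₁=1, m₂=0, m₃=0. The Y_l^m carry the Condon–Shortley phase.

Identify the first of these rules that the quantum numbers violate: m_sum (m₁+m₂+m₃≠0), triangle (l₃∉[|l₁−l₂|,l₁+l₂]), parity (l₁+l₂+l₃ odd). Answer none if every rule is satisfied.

Σmᵢ = 1  ✗
l₃∈[|l₁−l₂|,l₁+l₂]=[0,2], have l₃=1
Σlᵢ = 3 ⇒ odd

m_sum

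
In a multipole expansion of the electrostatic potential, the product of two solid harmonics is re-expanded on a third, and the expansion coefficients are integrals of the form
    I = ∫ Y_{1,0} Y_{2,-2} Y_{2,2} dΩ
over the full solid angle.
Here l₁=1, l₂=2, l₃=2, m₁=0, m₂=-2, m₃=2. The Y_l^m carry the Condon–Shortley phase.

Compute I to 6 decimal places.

0.000000

l₁+l₂+l₃=5 is odd: 3j(l;000)=0 ⇒ I=0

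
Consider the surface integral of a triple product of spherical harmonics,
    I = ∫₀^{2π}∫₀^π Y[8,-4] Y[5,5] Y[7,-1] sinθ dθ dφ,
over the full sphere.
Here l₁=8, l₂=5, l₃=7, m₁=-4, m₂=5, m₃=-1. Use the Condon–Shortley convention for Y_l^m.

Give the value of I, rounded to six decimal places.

0.170302

m-sum 0 ✓  L=20 even ✓  3≤7≤13 ✓
Π(2lᵢ+1) = 17×11×15 = 2805
triangle coeff Δ(8,5,7) = 1/814773960
Σ_t [1,5]: t=1:−1/87091200 t=2:+1/4976640 t=3:−1/2073600 t=4:+1/4976640 t=5:−1/87091200 = -1/9676800
(3j)²=360/46189 [(8 5 7; 0 0 0)], sign=+1
Σ_t [6,6]: t=6:+1/298598400 = 1/298598400
(3j)²=70/4199 [(8 5 7; -4 5 -1)], sign=+1
⇒ 4πI² = 378000/1037153
I = (+1)√(378000/1037153/(4π)) = 0.17030192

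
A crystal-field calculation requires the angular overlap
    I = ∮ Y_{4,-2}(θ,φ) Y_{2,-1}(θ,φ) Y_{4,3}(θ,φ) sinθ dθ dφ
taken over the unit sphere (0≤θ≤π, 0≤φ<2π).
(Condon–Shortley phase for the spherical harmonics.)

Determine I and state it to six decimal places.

-0.187702

m-sum 0 ✓  L=10 even ✓  2≤4≤6 ✓
Π(2lᵢ+1) = 9×5×9 = 405
triangle coeff Δ(4,2,4) = 1/13860
Σ_t [0,2]: t=0:+1/192 t=1:−1/36 t=2:+1/192 = -5/288
(3j)²=20/693 [(4 2 4; 0 0 0)], sign=-1
Σ_t [0,1]: t=0:+1/1440 t=1:−1/240 = -1/288
(3j)²=5/132 [(4 2 4; -2 -1 3)], sign=+1
⇒ 4πI² = 375/847
I = (-1)√(375/847/(4π)) = -0.18770204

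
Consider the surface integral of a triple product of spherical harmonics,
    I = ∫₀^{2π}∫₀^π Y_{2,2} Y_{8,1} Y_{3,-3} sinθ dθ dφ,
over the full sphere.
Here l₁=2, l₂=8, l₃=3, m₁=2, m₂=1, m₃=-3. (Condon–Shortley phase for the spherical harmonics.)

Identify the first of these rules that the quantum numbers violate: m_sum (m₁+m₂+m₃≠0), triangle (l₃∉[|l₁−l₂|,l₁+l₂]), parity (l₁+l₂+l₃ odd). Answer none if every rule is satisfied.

Σmᵢ = 0  ✓
l₃∈[|l₁−l₂|,l₁+l₂]=[6,10], have l₃=3  ✗
Σlᵢ = 13 ⇒ odd

triangle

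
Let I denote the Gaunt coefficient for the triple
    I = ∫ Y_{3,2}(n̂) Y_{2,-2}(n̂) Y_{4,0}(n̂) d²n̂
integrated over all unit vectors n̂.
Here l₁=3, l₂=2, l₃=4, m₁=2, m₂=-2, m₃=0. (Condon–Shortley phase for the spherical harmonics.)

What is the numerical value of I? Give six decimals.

0.000000

l₁+l₂+l₃=9 is odd: 3j(l;000)=0 ⇒ I=0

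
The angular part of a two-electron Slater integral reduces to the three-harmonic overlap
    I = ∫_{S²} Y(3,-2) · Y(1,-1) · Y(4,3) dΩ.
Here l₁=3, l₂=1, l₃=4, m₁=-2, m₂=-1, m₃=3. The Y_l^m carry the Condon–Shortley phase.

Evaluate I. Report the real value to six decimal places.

m-sum 0 ✓  L=8 even ✓  2≤4≤4 ✓
Π(2lᵢ+1) = 7×3×9 = 189
triangle coeff Δ(3,1,4) = 1/252
Σ_t [0,0]: t=0:+1/36 = 1/36
(3j)²=4/63 [(3 1 4; 0 0 0)], sign=+1
Σ_t [0,0]: t=0:+1/240 = 1/240
(3j)²=1/12 [(3 1 4; -2 -1 3)], sign=-1
⇒ 4πI² = 1/1
I = (-1)√(1/1/(4π)) = -0.28209479

-0.282095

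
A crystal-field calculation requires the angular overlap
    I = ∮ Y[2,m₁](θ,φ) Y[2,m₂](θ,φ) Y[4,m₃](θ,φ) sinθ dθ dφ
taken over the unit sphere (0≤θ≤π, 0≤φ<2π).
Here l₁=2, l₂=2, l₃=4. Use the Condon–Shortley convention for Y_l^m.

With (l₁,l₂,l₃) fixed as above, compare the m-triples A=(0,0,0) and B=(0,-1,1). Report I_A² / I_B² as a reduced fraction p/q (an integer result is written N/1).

6/5

Shared (l₁,l₂,l₃)=(2,2,4): N and (l;000)² cancel in I_A²/I_B².
A: Δ = 0!·4!·4!/9! = 1/630; Racah Σ t=0..0: t=0:+1/16 = 1/16; ⇒ 3j(2 2 4; 0 0 0)² = 2/35, sgn +1
B: Δ = 0!·4!·4!/9! = 1/630; Racah Σ t=0..0: t=0:+1/24 = 1/24; ⇒ 3j(2 2 4; 0 -1 1)² = 1/21, sgn -1
I_A²/I_B² = (2/35)/(1/21) = 6/5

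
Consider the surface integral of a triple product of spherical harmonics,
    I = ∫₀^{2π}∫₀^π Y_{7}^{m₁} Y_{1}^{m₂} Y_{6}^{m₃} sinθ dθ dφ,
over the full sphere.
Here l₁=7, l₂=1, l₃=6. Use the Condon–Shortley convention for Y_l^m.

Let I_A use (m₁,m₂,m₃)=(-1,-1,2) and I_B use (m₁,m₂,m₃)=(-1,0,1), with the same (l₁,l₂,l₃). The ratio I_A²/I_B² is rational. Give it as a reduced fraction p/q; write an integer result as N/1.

Shared (l₁,l₂,l₃)=(7,1,6): N and (l;000)² cancel in I_A²/I_B².
A: Δ = 2!·12!·0!/15! = 1/1365; Racah Σ t=0..0: t=0:+1/1935360 = 1/1935360; ⇒ 3j(7 1 6; -1 -1 2)² = 1/91, sgn +1
B: Δ = 2!·12!·0!/15! = 1/1365; Racah Σ t=1..1: t=1:−1/604800 = -1/604800; ⇒ 3j(7 1 6; -1 0 1)² = 16/455, sgn +1
I_A²/I_B² = (1/91)/(16/455) = 5/16

5/16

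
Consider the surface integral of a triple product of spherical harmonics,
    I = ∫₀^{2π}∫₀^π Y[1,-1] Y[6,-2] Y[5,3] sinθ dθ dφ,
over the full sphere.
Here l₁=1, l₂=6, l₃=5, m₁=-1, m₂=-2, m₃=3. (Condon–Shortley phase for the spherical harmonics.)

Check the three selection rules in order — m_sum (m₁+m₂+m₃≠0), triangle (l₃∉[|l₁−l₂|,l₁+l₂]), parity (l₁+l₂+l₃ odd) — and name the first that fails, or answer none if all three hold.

azimuthal sum: -1 − 2 + 3 = 0  ✓
5 ≤ 5 ≤ 7 (triangle on l)  ✓
L = 1 + 6 + 5 = 12 (even)  ✓

none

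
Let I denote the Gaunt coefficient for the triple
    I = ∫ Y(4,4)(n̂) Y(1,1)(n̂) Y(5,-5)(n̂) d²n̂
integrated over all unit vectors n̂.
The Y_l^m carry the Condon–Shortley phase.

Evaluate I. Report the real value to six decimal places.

-0.329416

Rules hold: Σm=0, L=10 even, 3≤5≤5.
N = 9·3·11 = 297
Δ = 0!·8!·2!/11! = 1/495
Racah Σ t=0..0: t=0:+1/576 = 1/576
⇒ 3j(4 1 5; 0 0 0)² = 5/99, sgn -1
Racah Σ t=0..0: t=0:+1/80640 = 1/80640
⇒ 3j(4 1 5; 4 1 -5)² = 1/11, sgn +1
4πI² = N·(3j₀)²·(3jₘ)² = 15/11
I = -1·√(1.36364/4π) = -0.32941575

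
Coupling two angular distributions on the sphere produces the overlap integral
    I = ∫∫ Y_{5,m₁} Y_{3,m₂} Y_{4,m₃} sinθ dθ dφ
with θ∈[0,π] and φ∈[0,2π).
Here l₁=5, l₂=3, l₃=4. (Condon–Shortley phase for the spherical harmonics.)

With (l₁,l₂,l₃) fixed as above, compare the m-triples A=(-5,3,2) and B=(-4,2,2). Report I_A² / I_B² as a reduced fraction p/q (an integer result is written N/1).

Shared (l₁,l₂,l₃)=(5,3,4): N and (l;000)² cancel in I_A²/I_B².
A: Δ = 4!·6!·2!/13! = 1/180180; Racah Σ t=4..4: t=4:+1/34560 = 1/34560; ⇒ 3j(5 3 4; -5 3 2)² = 5/286, sgn +1
B: Δ = 4!·6!·2!/13! = 1/180180; Racah Σ t=3..4: t=3:−1/8640 t=4:+1/2880 = 1/4320; ⇒ 3j(5 3 4; -4 2 2)² = 8/429, sgn +1
I_A²/I_B² = (5/286)/(8/429) = 15/16

15/16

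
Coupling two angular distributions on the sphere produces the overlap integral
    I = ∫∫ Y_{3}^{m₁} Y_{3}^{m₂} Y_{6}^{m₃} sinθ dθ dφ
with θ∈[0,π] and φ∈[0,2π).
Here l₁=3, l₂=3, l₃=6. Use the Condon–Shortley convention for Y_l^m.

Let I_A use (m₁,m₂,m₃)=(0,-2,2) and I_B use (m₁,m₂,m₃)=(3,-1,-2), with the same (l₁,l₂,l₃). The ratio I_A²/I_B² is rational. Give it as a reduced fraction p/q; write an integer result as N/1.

Same 3,3,6: normalisation and zero-m 3j drop out of the ratio.
A: Δ: 0! 6! 6! / 13! → 1/12012; sum: t=0:+1/4320 = 1/4320; 3j²(3 3 6; 0 -2 2) = Δ·Π!·Σ² = 8/429  (sign +1)
B: Δ: 0! 6! 6! / 13! → 1/12012; sum: t=0:+1/34560 = 1/34560; 3j²(3 3 6; 3 -1 -2) = Δ·Π!·Σ² = 1/429  (sign +1)
I_A²/I_B² = (8/429)/(1/429) = 8/1

8/1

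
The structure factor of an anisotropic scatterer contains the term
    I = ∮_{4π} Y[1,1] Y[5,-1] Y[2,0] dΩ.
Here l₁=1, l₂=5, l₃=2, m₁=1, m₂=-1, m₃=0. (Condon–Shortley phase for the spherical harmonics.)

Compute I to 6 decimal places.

0.000000

|1−5|≤2≤1+5 violated ⇒ I = 0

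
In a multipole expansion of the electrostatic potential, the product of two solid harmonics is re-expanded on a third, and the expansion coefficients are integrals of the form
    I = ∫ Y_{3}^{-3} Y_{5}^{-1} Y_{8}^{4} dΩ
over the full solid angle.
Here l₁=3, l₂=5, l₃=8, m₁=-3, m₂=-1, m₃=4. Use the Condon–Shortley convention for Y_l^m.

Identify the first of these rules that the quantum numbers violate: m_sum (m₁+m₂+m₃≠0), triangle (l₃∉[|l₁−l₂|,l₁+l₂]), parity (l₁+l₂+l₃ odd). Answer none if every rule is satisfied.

Σmᵢ = 0  ✓
l₃∈[|l₁−l₂|,l₁+l₂]=[2,8], have l₃=8  ✓
Σlᵢ = 16 ⇒ even  ✓

none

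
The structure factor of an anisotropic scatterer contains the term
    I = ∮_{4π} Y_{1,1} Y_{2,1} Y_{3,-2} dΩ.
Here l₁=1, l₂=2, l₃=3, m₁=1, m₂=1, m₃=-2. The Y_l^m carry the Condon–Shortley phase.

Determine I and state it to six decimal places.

Rules hold: Σm=0, L=6 even, 1≤3≤3.
N = 3·5·7 = 105
Δ = 0!·2!·4!/7! = 1/105
Racah Σ t=0..0: t=0:+1/4 = 1/4
⇒ 3j(1 2 3; 0 0 0)² = 3/35, sgn -1
Racah Σ t=0..0: t=0:+1/12 = 1/12
⇒ 3j(1 2 3; 1 1 -2)² = 2/21, sgn -1
4πI² = N·(3j₀)²·(3jₘ)² = 6/7
I = +1·√(0.857143/4π) = 0.26116903

0.261169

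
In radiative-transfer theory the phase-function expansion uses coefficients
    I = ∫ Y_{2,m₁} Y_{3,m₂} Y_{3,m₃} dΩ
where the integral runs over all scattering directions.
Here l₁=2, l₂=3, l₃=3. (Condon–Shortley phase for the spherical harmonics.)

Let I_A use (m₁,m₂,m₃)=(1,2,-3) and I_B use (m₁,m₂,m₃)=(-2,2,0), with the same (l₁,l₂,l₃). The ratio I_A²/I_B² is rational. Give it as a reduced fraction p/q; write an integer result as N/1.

5/4

Same 2,3,3: normalisation and zero-m 3j drop out of the ratio.
A: Δ: 2! 2! 4! / 9! → 1/3780; sum: t=1:−1/48 = -1/48; 3j²(2 3 3; 1 2 -3) = Δ·Π!·Σ² = 5/84  (sign -1)
B: Δ: 2! 2! 4! / 9! → 1/3780; sum: t=2:+1/24 = 1/24; 3j²(2 3 3; -2 2 0) = Δ·Π!·Σ² = 1/21  (sign -1)
I_A²/I_B² = (5/84)/(1/21) = 5/4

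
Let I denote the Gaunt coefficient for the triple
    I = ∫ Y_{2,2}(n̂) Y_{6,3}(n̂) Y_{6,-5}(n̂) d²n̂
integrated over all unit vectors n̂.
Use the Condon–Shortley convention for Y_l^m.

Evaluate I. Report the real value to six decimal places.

m-sum 0 ✓  L=14 even ✓  4≤6≤8 ✓
Π(2lᵢ+1) = 5×13×13 = 845
triangle coeff Δ(2,6,6) = 1/90090
Σ_t [0,2]: t=0:+1/69120 t=1:−1/14400 t=2:+1/69120 = -7/172800
(3j)²=14/715 [(2 6 6; 0 0 0)], sign=-1
Σ_t [0,0]: t=0:+1/1451520 = 1/1451520
(3j)²=1/91 [(2 6 6; 2 3 -5)], sign=-1
⇒ 4πI² = 2/11
I = (+1)√(2/11/(4π)) = 0.12028562

0.120286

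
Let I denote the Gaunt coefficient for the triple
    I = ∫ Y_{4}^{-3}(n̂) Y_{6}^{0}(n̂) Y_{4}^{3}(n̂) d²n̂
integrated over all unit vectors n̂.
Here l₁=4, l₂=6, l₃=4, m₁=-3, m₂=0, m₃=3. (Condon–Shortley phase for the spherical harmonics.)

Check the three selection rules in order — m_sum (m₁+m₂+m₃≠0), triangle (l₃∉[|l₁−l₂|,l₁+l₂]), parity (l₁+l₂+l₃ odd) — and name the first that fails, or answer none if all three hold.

none

azimuthal sum: -3 + 0 + 3 = 0  ✓
2 ≤ 4 ≤ 10 (triangle on l)  ✓
L = 4 + 6 + 4 = 14 (even)  ✓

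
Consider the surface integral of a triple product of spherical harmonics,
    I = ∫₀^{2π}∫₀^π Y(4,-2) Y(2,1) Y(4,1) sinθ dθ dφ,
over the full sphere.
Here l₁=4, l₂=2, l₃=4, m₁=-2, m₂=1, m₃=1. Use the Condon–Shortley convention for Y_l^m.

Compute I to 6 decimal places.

0.127700

Rules hold: Σm=0, L=10 even, 2≤4≤6.
N = 9·5·9 = 405
Δ = 2!·6!·2!/11! = 1/13860
Racah Σ t=0..2: t=0:+1/192 t=1:−1/36 t=2:+1/192 = -5/288
⇒ 3j(4 2 4; 0 0 0)² = 20/693, sgn -1
Racah Σ t=1..2: t=1:−1/240 t=2:+1/96 = 1/160
⇒ 3j(4 2 4; -2 1 1)² = 27/1540, sgn -1
4πI² = N·(3j₀)²·(3jₘ)² = 1215/5929
I = +1·√(0.204925/4π) = 0.12770047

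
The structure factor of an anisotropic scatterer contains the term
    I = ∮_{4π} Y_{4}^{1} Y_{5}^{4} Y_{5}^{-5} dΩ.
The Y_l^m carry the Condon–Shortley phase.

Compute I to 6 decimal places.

m-sum 0 ✓  L=14 even ✓  1≤5≤9 ✓
Π(2lᵢ+1) = 9×11×11 = 1089
triangle coeff Δ(4,5,5) = 1/3153150
Σ_t [0,4]: t=0:+1/69120 t=1:−1/1728 t=2:+1/576 t=3:−1/1728 t=4:+1/69120 = 7/11520
(3j)²=2/143 [(4 5 5; 0 0 0)], sign=-1
Σ_t [3,3]: t=3:−1/103680 = -1/103680
(3j)²=4/143 [(4 5 5; 1 4 -5)], sign=-1
⇒ 4πI² = 72/169
I = (+1)√(72/169/(4π)) = 0.18412721

0.184127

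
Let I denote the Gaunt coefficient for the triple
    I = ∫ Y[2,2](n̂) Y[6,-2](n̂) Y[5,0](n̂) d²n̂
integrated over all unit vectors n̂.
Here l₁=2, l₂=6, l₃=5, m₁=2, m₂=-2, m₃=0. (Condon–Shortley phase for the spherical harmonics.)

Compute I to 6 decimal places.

l₁+l₂+l₃=13 is odd: 3j(l;000)=0 ⇒ I=0

0.000000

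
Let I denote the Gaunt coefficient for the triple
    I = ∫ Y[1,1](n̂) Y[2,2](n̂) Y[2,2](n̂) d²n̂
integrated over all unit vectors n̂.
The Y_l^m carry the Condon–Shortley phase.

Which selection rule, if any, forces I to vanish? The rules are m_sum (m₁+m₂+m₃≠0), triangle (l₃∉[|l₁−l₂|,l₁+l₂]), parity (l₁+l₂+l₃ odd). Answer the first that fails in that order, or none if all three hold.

m₁+m₂+m₃ = 1 + 2 + 2 = 5  ✗
triangle: |1−2|=1 ≤ l₃=2 ≤ 1+2=3
parity: l₁+l₂+l₃ = 5 is odd

m_sum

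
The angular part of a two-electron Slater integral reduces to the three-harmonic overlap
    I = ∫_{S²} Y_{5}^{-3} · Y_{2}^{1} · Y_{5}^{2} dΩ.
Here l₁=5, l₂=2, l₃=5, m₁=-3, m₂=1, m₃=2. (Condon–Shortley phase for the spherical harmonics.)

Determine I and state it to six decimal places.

m-sum 0 ✓  L=12 even ✓  3≤5≤7 ✓
Π(2lᵢ+1) = 11×5×11 = 605
triangle coeff Δ(5,2,5) = 1/38610
Σ_t [0,2]: t=0:+1/2880 t=1:−1/576 t=2:+1/2880 = -1/960
(3j)²=10/429 [(5 2 5; 0 0 0)], sign=+1
Σ_t [1,2]: t=1:−1/10080 t=2:+1/2880 = 1/4032
(3j)²=10/429 [(5 2 5; -3 1 2)], sign=-1
⇒ 4πI² = 500/1521
I = (-1)√(500/1521/(4π)) = -0.16173926

-0.161739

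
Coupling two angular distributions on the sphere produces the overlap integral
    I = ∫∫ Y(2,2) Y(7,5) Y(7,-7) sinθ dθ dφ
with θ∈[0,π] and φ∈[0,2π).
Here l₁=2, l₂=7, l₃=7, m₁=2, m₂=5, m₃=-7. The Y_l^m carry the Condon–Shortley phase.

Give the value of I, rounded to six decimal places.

Checks pass: Σm=0; 16 even; l₃=7∈[5,9].
(2·2+1)(2·7+1)(2·7+1) = 1125
Δ: 2! 2! 12! / 17! → 1/185640
sum: t=0:+1/2419200 t=1:−1/518400 t=2:+1/2419200 = -1/907200
3j²(2 7 7; 0 0 0) = Δ·Π!·Σ² = 56/3315  (sign +1)
sum: t=0:+1/1916006400 = 1/1916006400
3j²(2 7 7; 2 5 -7) = Δ·Π!·Σ² = 1/340  (sign +1)
combine: 4πI² = 1125·56/3315·1/340 = 210/3757
take √, sign +1: I = 0.06669359

0.066694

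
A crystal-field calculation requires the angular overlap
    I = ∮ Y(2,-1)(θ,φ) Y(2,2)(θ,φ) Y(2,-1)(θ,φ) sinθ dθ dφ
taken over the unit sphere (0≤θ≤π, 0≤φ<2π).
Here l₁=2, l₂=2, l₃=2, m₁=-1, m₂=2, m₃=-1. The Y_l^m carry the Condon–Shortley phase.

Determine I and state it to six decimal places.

m-sum 0 ✓  L=6 even ✓  0≤2≤4 ✓
Π(2lᵢ+1) = 5×5×5 = 125
triangle coeff Δ(2,2,2) = 1/630
Σ_t [0,2]: t=0:+1/8 t=1:−1/1 t=2:+1/8 = -3/4
(3j)²=2/35 [(2 2 2; 0 0 0)], sign=-1
Σ_t [2,2]: t=2:+1/4 = 1/4
(3j)²=3/35 [(2 2 2; -1 2 -1)], sign=-1
⇒ 4πI² = 30/49
I = (+1)√(30/49/(4π)) = 0.22072812

0.220728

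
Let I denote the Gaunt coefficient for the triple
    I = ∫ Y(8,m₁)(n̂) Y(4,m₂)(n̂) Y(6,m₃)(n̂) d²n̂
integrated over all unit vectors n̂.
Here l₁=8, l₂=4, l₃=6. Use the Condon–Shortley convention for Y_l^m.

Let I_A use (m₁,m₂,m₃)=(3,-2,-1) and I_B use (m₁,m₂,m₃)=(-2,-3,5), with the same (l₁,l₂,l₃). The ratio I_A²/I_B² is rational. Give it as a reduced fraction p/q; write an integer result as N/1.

l's match ⇒ only the (l;m) 3-j factors differ between A and B.
A: triangle coeff Δ(8,4,6) = 1/23279256; Σ_t [0,2]: t=0:+1/20736000 t=1:−1/2073600 t=2:+1/2903040 = -13/145152000; (3j)²=13/9044 [(8 4 6; 3 -2 -1)], sign=+1
B: triangle coeff Δ(8,4,6) = 1/23279256; Σ_t [0,1]: t=0:+1/2612736000 t=1:−1/87091200 = -29/2612736000; (3j)²=841/302328 [(8 4 6; -2 -3 5)], sign=+1
I_A²/I_B² = (13/9044)/(841/302328) = 3042/5887

3042/5887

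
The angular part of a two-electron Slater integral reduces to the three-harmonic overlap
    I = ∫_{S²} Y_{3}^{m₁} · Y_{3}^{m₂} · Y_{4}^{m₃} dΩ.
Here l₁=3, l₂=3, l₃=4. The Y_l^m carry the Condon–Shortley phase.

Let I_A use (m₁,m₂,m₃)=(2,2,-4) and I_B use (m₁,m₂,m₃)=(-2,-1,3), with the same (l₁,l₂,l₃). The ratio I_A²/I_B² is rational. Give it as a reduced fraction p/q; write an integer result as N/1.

l's match ⇒ only the (l;m) 3-j factors differ between A and B.
A: triangle coeff Δ(3,3,4) = 1/34650; Σ_t [1,1]: t=1:−1/576 = -1/576; (3j)²=5/99 [(3 3 4; 2 2 -4)], sign=-1
B: triangle coeff Δ(3,3,4) = 1/34650; Σ_t [1,2]: t=1:−1/144 t=2:+1/288 = -1/288; (3j)²=1/99 [(3 3 4; -2 -1 3)], sign=+1
I_A²/I_B² = (5/99)/(1/99) = 5/1

5/1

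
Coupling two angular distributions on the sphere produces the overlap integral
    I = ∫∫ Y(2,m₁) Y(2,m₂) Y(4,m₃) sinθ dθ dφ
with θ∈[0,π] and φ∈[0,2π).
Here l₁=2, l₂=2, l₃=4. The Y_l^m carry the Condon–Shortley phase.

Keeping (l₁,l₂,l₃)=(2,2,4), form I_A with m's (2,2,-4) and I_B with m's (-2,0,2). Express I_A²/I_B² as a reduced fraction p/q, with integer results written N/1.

14/3

l's match ⇒ only the (l;m) 3-j factors differ between A and B.
A: triangle coeff Δ(2,2,4) = 1/630; Σ_t [0,0]: t=0:+1/576 = 1/576; (3j)²=1/9 [(2 2 4; 2 2 -4)], sign=+1
B: triangle coeff Δ(2,2,4) = 1/630; Σ_t [0,0]: t=0:+1/96 = 1/96; (3j)²=1/42 [(2 2 4; -2 0 2)], sign=+1
I_A²/I_B² = (1/9)/(1/42) = 14/3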